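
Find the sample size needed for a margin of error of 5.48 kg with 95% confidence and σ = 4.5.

n = (z*σ/E)² = (1.96×4.5/5.48)² = 2.6 → n = 3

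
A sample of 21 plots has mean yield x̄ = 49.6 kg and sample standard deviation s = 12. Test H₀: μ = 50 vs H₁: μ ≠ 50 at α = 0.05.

t = (x̄ - μ₀)/(s/√n) = (49.6 - 50)/(12/√21) = -0.153. df = 20, critical t = ±2.086. Fail to reject H₀.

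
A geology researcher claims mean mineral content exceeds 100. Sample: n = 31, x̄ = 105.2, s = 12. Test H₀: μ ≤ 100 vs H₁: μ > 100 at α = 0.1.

t = (105.2 - 100)/(12/√31) = 2.413, df = 30. Critical t = 1.31. Reject H₀.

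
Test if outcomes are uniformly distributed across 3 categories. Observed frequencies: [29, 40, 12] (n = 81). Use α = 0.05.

Expected = 27 each. χ² = Σ(O-E)²/E = 14.741. df = 2, critical value = 5.991. Reject H₀.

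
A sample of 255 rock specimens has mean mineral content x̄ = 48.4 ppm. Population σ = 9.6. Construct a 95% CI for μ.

CI = x̄ ± z*(σ/√n) = 48.4 ± 1.96(9.6/√255) = 48.4 ± 1.18 = (47.22, 49.58)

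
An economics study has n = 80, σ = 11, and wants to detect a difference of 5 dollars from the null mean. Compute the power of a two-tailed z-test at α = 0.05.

SE = σ/√n = 11/√80 = 1.23. Non-centrality λ = d/SE = 5/1.23 = 4.066. Power ≈ Φ(λ - z_{α/2}) = Φ(4.066 - 1.96) = Φ(2.106) = 0.982.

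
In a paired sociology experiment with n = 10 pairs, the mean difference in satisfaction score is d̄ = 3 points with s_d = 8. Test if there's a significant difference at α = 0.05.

t = d̄/(s_d/√n) = 3/(8/√10) = 1.186. df = 9, critical t = ±2.262. Fail to reject H₀.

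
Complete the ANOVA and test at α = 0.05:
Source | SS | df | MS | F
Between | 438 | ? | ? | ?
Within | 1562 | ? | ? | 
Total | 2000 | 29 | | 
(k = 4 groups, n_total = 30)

df_between = 3, df_within = 26. MS_between = 146.0, MS_within = 60.08. F = 2.43, F_crit ≈ 2.975. Fail to reject H₀.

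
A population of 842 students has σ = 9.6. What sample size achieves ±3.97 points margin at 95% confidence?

Without FPC: n₀ = (1.96×9.6/3.97)² = 22.463. With FPC: n = n₀N/(n₀+N-1) = 21.9 → n = 22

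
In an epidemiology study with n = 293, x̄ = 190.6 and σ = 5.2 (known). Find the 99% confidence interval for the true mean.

CI = x̄ ± z*(σ/√n) = 190.6 ± 2.576(5.2/√293) = 190.6 ± 0.78 = (189.82, 191.38)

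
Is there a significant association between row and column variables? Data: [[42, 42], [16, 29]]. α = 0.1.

χ² = 2.471. df = 1, critical = 2.706. Fail to reject H₀. No evidence of dependence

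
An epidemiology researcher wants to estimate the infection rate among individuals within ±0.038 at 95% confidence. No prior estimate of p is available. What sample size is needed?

Conservative approach: use p = 0.5 (maximizes p(1-p) = 0.25). n = z²(0.25)/E² = 1.96²×0.25/0.038² = 665.1 → n = 666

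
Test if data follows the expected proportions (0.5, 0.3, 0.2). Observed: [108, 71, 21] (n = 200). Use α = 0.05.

Expected: [100.0, 60.0, 40.0]. χ² = 11.682. df = 2, critical = 5.991. Reject H₀.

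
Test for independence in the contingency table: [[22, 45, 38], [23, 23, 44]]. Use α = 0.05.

χ² = 6.463. df = 2, critical = 5.991. Reject H₀. Variables are dependent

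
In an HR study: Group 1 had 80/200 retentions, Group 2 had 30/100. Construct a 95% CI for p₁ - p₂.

p̂₁ = 0.4, p̂₂ = 0.3. Difference = 0.1. CI = (-0.013, 0.213)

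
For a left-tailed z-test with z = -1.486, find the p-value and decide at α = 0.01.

p = P(Z < -1.486) = Φ(-1.486) ≈ 0.0686. Since p ≥ 0.01, fail to reject H₀ (not significant) at α = 0.01.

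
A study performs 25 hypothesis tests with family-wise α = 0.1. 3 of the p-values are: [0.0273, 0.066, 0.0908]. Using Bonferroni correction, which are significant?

Bonferroni α = 0.1/25 = 0.004. None of the given p-values are significant.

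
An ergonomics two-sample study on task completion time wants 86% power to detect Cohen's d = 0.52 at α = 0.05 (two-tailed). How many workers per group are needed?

z_{α/2} = 1.96, z_β = Φ⁻¹(0.86) = 1.08. For medium effect (d = 0.52): n per group = 2(z_{α/2} + z_β)²/d² = 2(1.96 + 1.08)²/0.52² = 68.4 → 69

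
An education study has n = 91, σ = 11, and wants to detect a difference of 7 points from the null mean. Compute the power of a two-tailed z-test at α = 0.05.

SE = σ/√n = 11/√91 = 1.153. Non-centrality λ = d/SE = 7/1.153 = 6.071. Power ≈ Φ(λ - z_{α/2}) = Φ(6.071 - 1.96) = Φ(4.111) = 1.0.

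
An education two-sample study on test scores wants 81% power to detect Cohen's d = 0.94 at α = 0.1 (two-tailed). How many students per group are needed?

z_{α/2} = 1.645, z_β = Φ⁻¹(0.81) = 0.878. For large effect (d = 0.94): n per group = 2(z_{α/2} + z_β)²/d² = 2(1.645 + 0.878)²/0.94² = 14.4 → 15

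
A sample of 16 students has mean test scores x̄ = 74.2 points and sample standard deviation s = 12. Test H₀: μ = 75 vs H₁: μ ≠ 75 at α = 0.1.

t = (x̄ - μ₀)/(s/√n) = (74.2 - 75)/(12/√16) = -0.267. df = 15, critical t = ±1.753. Fail to reject H₀.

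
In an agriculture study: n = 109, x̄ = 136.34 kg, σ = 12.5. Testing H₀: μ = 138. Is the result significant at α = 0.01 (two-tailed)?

z = (136.34 - 138)/(12.5/√109) = -1.386. Since |z| ≤ 2.576, not significant at α = 0.01.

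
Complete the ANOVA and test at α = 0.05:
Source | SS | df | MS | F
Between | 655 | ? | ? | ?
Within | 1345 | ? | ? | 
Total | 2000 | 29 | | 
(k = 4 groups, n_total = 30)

df_between = 3, df_within = 26. MS_between = 218.33, MS_within = 51.73. F = 4.221, F_crit ≈ 2.975. Reject H₀.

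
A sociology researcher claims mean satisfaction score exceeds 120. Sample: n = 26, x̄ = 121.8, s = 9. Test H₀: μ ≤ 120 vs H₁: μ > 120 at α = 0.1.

t = (121.8 - 120)/(9/√26) = 1.02, df = 25. Critical t = 1.316. Fail to reject H₀.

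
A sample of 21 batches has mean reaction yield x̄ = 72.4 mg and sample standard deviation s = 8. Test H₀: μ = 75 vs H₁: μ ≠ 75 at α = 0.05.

t = (x̄ - μ₀)/(s/√n) = (72.4 - 75)/(8/√21) = -1.489. df = 20, critical t = ±2.086. Fail to reject H₀.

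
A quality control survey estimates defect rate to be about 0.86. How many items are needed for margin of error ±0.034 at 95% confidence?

n = z²p(1-p)/E² = 1.96²×0.86×0.14/0.034² = 400.1 → n = 401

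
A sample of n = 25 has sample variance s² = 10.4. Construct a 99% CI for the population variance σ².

df = 24. χ²_{0.005} = 45.559, χ²_{0.995} = 9.886. CI for σ² = ((n-1)s²/χ²_{α/2}, (n-1)s²/χ²_{1-α/2}) = (24·10.4/45.559, 24·10.4/9.886) = (5.48, 25.25)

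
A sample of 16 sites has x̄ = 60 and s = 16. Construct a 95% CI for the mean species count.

CI = x̄ ± t*(s/√n) = 60 ± 2.131(16/√16) = (51.48, 68.52)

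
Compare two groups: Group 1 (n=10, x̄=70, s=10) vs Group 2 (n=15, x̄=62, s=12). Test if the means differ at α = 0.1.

Pooled sp = 11.26. t = 1.74, df = 23. Critical t = ±1.714. Reject H₀.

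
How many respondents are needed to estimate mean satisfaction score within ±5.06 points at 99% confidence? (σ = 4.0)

n = (z*σ/E)² = (2.576×4.0/5.06)² = 4.1 → n = 5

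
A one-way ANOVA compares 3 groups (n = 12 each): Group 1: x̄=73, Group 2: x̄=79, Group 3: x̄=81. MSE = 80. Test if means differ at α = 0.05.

Grand mean = 77.67. SS_between = 416.0, MS_between = 208.0. F = 2.6, F_crit ≈ 3.285. Fail to reject H₀.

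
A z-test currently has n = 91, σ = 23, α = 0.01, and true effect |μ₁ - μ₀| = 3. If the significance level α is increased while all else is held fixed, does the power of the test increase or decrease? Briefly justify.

Power increases: a larger α lowers the critical value, so more of the H₁ sampling distribution falls in the rejection region.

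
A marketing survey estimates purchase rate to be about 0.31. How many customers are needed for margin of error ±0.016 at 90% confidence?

n = z²p(1-p)/E² = 1.645²×0.31×0.69/0.016² = 2261.01 → n = 2262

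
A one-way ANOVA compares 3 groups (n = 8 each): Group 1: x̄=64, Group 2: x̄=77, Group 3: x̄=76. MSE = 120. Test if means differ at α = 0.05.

Grand mean = 72.33. SS_between = 837.33, MS_between = 418.67. F = 3.489, F_crit ≈ 3.467. Reject H₀.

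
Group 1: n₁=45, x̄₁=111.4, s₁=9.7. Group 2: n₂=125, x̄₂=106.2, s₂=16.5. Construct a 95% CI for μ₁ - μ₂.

Difference = 5.2. SE = √(9.7²/45 + 16.5²/125) = 2.066. CI = (1.15, 9.25)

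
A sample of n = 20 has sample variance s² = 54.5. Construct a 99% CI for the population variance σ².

df = 19. χ²_{0.005} = 38.582, χ²_{0.995} = 6.844. CI for σ² = ((n-1)s²/χ²_{α/2}, (n-1)s²/χ²_{1-α/2}) = (19·54.5/38.582, 19·54.5/6.844) = (26.84, 151.3)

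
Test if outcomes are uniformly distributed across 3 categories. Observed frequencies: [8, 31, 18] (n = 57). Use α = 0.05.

Expected = 19 each. χ² = Σ(O-E)²/E = 14.0. df = 2, critical value = 5.991. Reject H₀.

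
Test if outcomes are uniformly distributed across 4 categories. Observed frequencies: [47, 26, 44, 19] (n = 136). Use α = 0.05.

Expected = 34 each. χ² = Σ(O-E)²/E = 16.412. df = 3, critical value = 7.815. Reject H₀.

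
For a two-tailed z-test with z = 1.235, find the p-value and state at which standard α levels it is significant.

p = 2·P(Z > |1.235|) = 2·(1 - Φ(1.235)) ≈ 0.2168. Not significant at any standard level.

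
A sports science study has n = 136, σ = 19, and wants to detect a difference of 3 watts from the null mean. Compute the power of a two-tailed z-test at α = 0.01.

SE = σ/√n = 19/√136 = 1.629. Non-centrality λ = d/SE = 3/1.629 = 1.841. Power ≈ Φ(λ - z_{α/2}) = Φ(1.841 - 2.576) = Φ(-0.735) = 0.231.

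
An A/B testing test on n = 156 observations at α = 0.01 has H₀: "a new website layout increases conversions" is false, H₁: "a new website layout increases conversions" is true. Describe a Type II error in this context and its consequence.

Type II error: failing to reject H₀ when it is false — concluding that a new website layout increases conversions is not supported when in fact it is. Consequence: discarding a layout that would have improved conversions — lost revenue.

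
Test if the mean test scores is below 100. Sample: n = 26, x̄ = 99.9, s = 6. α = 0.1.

t = (99.9 - 100)/(6/√26) = -0.085, df = 25. Critical t = -1.316. Fail to reject H₀.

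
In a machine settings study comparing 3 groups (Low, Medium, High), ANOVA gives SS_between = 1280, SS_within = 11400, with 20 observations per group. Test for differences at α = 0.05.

df_between = 2, df_within = 57. F = MS_between/MS_within = 640.0/200.0 = 3.2. F_crit ≈ 3.159. Reject H₀. At least one mean differs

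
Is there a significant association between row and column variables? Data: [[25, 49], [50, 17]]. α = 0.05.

χ² = 23.559. df = 1, critical = 3.841. Reject H₀. Variables are dependent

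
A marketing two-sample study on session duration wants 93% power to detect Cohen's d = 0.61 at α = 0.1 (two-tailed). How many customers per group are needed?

z_{α/2} = 1.645, z_β = Φ⁻¹(0.93) = 1.476. For medium effect (d = 0.61): n per group = 2(z_{α/2} + z_β)²/d² = 2(1.645 + 1.476)²/0.61² = 52.4 → 53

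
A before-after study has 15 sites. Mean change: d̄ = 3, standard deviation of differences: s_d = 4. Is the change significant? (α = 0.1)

t = d̄/(s_d/√n) = 3/(4/√15) = 2.905. df = 14, critical t = ±1.761. Reject H₀.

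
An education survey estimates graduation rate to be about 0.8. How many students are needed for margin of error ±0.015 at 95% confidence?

n = z²p(1-p)/E² = 1.96²×0.8×0.2/0.015² = 2731.8 → n = 2732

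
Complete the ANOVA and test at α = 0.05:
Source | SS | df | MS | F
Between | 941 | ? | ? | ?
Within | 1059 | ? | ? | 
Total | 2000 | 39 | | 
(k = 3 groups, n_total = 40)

df_between = 2, df_within = 37. MS_between = 470.5, MS_within = 28.62. F = 16.439, F_crit ≈ 3.252. Reject H₀.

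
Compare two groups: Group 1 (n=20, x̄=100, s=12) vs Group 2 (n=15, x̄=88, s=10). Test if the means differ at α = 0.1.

Pooled sp = 11.2. t = 3.138, df = 33. Critical t = ±1.692. Reject H₀.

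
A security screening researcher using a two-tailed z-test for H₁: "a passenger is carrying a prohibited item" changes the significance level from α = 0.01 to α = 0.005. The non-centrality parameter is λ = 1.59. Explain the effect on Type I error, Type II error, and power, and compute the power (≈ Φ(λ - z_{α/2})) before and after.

Decreasing α from 0.01 to 0.005:
• Type I error rate decreases (α is the Type I rate by definition).
• Critical value moves from z_{α/2} = 2.576 to 2.807, so power = Φ(λ - z_{α/2}) goes from Φ(1.59 - 2.576) = 0.162 to Φ(1.59 - 2.807) = 0.112.
• Type II error rate β = 1 - power therefore increases (0.838 → 0.888).
Appropriate when false positives are costly — here, detaining an innocent passenger — delay and inconvenience.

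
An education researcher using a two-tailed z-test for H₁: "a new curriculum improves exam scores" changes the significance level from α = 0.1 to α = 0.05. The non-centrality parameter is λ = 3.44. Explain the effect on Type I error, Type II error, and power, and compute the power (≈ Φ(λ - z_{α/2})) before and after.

Decreasing α from 0.1 to 0.05:
• Type I error rate decreases (α is the Type I rate by definition).
• Critical value moves from z_{α/2} = 1.645 to 1.96, so power = Φ(λ - z_{α/2}) goes from Φ(3.44 - 1.645) = 0.964 to Φ(3.44 - 1.96) = 0.931.
• Type II error rate β = 1 - power therefore increases (0.036 → 0.069).
Appropriate when false positives are costly — here, adopting a curriculum that gives no real benefit — disruption for nothing.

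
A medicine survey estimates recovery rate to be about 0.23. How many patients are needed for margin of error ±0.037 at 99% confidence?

n = z²p(1-p)/E² = 2.576²×0.23×0.77/0.037² = 858.4 → n = 859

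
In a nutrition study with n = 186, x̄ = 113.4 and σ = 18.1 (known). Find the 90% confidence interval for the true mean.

CI = x̄ ± z*(σ/√n) = 113.4 ± 1.645(18.1/√186) = 113.4 ± 2.18 = (111.22, 115.58)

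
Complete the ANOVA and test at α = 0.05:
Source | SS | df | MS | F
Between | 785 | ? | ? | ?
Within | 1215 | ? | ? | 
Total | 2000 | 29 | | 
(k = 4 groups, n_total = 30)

df_between = 3, df_within = 26. MS_between = 261.67, MS_within = 46.73. F = 5.599, F_crit ≈ 2.975. Reject H₀.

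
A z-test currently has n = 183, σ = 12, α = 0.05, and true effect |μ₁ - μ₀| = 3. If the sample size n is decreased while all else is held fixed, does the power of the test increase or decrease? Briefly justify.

Power decreases: a smaller n inflates the standard error σ/√n, pulling the sampling distribution under H₁ back toward the critical value.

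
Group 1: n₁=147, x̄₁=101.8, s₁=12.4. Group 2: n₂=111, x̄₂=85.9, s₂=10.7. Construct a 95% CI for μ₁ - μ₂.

Difference = 15.9. SE = √(12.4²/147 + 10.7²/111) = 1.441. CI = (13.07, 18.73)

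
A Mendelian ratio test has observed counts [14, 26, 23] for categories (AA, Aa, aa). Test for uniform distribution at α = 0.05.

Expected = 21 each. χ² = Σ(O-E)²/E = 3.714. df = 2, critical value = 5.991. Fail to reject H₀.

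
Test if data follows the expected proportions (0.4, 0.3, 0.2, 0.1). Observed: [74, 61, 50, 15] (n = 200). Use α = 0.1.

Expected: [80.0, 60.0, 40.0, 20.0]. χ² = 4.217. df = 3, critical = 6.251. Fail to reject H₀.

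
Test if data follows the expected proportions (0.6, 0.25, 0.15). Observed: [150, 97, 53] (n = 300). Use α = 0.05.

Expected: [180.0, 75.0, 45.0]. χ² = 12.876. df = 2, critical = 5.991. Reject H₀.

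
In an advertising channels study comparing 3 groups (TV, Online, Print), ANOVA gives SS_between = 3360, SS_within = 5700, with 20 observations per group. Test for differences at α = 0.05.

df_between = 2, df_within = 57. F = MS_between/MS_within = 1680.0/100.0 = 16.8. F_crit ≈ 3.159. Reject H₀. At least one mean differs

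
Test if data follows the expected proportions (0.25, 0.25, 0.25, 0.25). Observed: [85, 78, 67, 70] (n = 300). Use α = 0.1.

Expected: [75.0, 75.0, 75.0, 75.0]. χ² = 2.64. df = 3, critical = 6.251. Fail to reject H₀.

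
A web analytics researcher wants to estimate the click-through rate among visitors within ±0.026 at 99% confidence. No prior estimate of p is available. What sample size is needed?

Conservative approach: use p = 0.5 (maximizes p(1-p) = 0.25). n = z²(0.25)/E² = 2.576²×0.25/0.026² = 2454.1 → n = 2455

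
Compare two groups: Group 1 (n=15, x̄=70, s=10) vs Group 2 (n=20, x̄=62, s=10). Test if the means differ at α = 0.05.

Pooled sp = 10.0. t = 2.342, df = 33. Critical t = ±2.035. Reject H₀.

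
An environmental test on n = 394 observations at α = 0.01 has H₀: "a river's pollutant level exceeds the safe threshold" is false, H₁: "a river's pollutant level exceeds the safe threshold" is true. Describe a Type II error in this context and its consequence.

Type II error: failing to reject H₀ when it is false — concluding that a river's pollutant level exceeds the safe threshold is not supported when in fact it is. Consequence: allowing unsafe pollution to continue.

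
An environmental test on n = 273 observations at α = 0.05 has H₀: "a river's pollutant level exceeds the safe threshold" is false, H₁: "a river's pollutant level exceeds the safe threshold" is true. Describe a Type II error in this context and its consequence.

Type II error: failing to reject H₀ when it is false — concluding that a river's pollutant level exceeds the safe threshold is not supported when in fact it is. Consequence: allowing unsafe pollution to continue.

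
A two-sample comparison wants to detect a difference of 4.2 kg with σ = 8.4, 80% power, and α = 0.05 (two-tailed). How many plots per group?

n per group = 2(z_α/2 + z_β)²σ²/d² = 2×(1.96 + 0.84)²×8.4²/4.2² = 62.7 → n = 63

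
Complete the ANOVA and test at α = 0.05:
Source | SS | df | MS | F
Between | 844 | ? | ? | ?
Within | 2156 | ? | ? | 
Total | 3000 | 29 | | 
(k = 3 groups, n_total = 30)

df_between = 2, df_within = 27. MS_between = 422.0, MS_within = 79.85. F = 5.285, F_crit ≈ 3.354. Reject H₀.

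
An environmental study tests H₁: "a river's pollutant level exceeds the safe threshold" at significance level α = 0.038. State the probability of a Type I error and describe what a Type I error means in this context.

P(Type I error) = α = 0.038. A Type I error is rejecting H₀ when H₀ is actually true (false positive) — here, concluding that a river's pollutant level exceeds the safe threshold when in fact this is not the case. Consequence: shutting down a compliant factory unnecessarily.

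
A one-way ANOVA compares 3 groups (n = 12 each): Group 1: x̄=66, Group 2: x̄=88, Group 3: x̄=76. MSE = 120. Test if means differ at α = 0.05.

Grand mean = 76.67. SS_between = 2912.0, MS_between = 1456.0. F = 12.133, F_crit ≈ 3.285. Reject H₀.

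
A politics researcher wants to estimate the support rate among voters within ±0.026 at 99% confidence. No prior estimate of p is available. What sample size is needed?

Conservative approach: use p = 0.5 (maximizes p(1-p) = 0.25). n = z²(0.25)/E² = 2.576²×0.25/0.026² = 2454.1 → n = 2455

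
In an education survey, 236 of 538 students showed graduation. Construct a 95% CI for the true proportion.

p̂ = 0.439. CI = p̂ ± z*√(p̂(1-p̂)/n) = (0.397, 0.481)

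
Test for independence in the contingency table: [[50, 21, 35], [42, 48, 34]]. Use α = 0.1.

χ² = 9.927. df = 2, critical = 4.605. Reject H₀. Variables are dependent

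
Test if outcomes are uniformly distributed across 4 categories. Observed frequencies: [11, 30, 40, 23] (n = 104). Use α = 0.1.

Expected = 26 each. χ² = Σ(O-E)²/E = 17.154. df = 3, critical value = 6.251. Reject H₀.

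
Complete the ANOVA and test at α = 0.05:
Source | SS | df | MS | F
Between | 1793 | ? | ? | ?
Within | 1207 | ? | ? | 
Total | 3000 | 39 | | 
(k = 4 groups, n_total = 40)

df_between = 3, df_within = 36. MS_between = 597.67, MS_within = 33.53. F = 17.826, F_crit ≈ 2.866. Reject H₀.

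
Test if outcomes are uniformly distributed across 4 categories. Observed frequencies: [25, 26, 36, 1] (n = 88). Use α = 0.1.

Expected = 22 each. χ² = Σ(O-E)²/E = 30.091. df = 3, critical value = 6.251. Reject H₀.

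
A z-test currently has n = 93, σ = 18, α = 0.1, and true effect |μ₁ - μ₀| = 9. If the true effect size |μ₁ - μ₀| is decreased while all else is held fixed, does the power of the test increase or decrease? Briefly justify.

Power decreases: a smaller true effect decreases the non-centrality λ = |μ₁ - μ₀|/(σ/√n).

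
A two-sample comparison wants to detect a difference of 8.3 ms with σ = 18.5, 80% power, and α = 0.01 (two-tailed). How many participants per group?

n per group = 2(z_α/2 + z_β)²σ²/d² = 2×(2.576 + 0.84)²×18.5²/8.3² = 115.9 → n = 116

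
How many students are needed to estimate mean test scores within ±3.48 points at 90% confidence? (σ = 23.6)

n = (z*σ/E)² = (1.645×23.6/3.48)² = 124.5 → n = 125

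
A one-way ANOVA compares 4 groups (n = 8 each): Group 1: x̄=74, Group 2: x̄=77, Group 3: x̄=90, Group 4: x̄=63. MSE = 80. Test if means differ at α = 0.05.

Grand mean = 76.0. SS_between = 2960.0, MS_between = 986.67. F = 12.333, F_crit ≈ 2.947. Reject H₀.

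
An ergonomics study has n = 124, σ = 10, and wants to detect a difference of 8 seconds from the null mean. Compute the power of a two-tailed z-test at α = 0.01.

SE = σ/√n = 10/√124 = 0.898. Non-centrality λ = d/SE = 8/0.898 = 8.908. Power ≈ Φ(λ - z_{α/2}) = Φ(8.908 - 2.576) = Φ(6.332) = 1.0.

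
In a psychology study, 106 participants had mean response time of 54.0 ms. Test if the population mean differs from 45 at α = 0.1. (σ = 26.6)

z = (x̄ - μ₀)/(σ/√n) = (54.0 - 45)/(26.6/√106) = 3.483. Critical value: ±1.645. Since |3.483| > 1.645, Reject H₀.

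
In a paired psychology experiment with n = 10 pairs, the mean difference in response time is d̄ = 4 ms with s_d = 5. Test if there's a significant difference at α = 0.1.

t = d̄/(s_d/√n) = 4/(5/√10) = 2.53. df = 9, critical t = ±1.833. Reject H₀.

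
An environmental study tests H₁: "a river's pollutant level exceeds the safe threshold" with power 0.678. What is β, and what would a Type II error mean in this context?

β = 1 - power = 1 - 0.678 = 0.322. A Type II error is failing to reject H₀ when H₀ is false (false negative) — here, failing to conclude that a river's pollutant level exceeds the safe threshold when in fact it is true. Consequence: allowing unsafe pollution to continue.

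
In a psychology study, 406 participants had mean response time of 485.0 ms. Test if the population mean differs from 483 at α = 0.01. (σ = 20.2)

z = (x̄ - μ₀)/(σ/√n) = (485.0 - 483)/(20.2/√406) = 1.995. Critical value: ±2.576. Since |1.995| ≤ 2.576, Fail to reject H₀.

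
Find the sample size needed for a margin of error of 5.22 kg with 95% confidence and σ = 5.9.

n = (z*σ/E)² = (1.96×5.9/5.22)² = 4.9 → n = 5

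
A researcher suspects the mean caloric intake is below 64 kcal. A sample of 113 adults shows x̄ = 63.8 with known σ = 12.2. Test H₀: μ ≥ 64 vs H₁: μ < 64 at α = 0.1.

z = -0.174. Critical value: -1.28. Fail to reject H₀.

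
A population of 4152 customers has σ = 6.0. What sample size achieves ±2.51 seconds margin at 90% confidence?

Without FPC: n₀ = (1.645×6.0/2.51)² = 15.463. With FPC: n = n₀N/(n₀+N-1) = 15.4 → n = 16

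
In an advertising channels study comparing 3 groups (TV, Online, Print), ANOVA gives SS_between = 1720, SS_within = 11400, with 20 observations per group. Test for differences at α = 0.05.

df_between = 2, df_within = 57. F = MS_between/MS_within = 860.0/200.0 = 4.3. F_crit ≈ 3.159. Reject H₀. At least one mean differs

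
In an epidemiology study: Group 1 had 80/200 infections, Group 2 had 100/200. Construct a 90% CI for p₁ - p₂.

p̂₁ = 0.4, p̂₂ = 0.5. Difference = -0.1. CI = (-0.181, -0.019)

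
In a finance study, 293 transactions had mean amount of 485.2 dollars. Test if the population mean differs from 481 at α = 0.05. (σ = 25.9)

z = (x̄ - μ₀)/(σ/√n) = (485.2 - 481)/(25.9/√293) = 2.776. Critical value: ±1.96. Since |2.776| > 1.96, Reject H₀.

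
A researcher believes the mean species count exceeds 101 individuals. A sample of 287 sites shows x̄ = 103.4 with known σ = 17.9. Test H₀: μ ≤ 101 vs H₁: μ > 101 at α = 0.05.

z = 2.271. Critical value: 1.645. Reject H₀.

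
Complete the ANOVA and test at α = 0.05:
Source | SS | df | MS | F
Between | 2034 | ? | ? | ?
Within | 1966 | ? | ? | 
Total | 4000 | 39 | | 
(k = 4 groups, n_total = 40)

df_between = 3, df_within = 36. MS_between = 678.0, MS_within = 54.61. F = 12.415, F_crit ≈ 2.866. Reject H₀.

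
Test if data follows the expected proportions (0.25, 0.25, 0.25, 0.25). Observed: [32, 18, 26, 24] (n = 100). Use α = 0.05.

Expected: [25.0, 25.0, 25.0, 25.0]. χ² = 4.0. df = 3, critical = 7.815. Fail to reject H₀.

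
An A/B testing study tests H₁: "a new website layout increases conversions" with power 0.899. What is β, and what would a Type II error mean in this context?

β = 1 - power = 1 - 0.899 = 0.101. A Type II error is failing to reject H₀ when H₀ is false (false negative) — here, failing to conclude that a new website layout increases conversions when in fact it is true. Consequence: discarding a layout that would have improved conversions — lost revenue.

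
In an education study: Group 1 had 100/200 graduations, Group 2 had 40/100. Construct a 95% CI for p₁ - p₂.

p̂₁ = 0.5, p̂₂ = 0.4. Difference = 0.1. CI = (-0.018, 0.218)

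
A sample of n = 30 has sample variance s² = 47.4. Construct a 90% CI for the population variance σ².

df = 29. χ²_{0.05} = 42.557, χ²_{0.95} = 17.708. CI for σ² = ((n-1)s²/χ²_{α/2}, (n-1)s²/χ²_{1-α/2}) = (29·47.4/42.557, 29·47.4/17.708) = (32.3, 77.63)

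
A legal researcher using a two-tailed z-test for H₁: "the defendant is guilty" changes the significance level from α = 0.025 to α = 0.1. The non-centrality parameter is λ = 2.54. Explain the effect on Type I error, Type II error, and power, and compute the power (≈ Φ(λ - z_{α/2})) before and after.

Increasing α from 0.025 to 0.1:
• Type I error rate increases (α is the Type I rate by definition).
• Critical value moves from z_{α/2} = 2.241 to 1.645, so power = Φ(λ - z_{α/2}) goes from Φ(2.54 - 2.241) = 0.618 to Φ(2.54 - 1.645) = 0.815.
• Type II error rate β = 1 - power therefore decreases (0.382 → 0.185).
Appropriate when false negatives are costly — here, acquitting a guilty person.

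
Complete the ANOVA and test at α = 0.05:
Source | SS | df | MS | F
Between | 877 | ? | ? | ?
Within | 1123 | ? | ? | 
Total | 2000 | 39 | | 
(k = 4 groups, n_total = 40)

df_between = 3, df_within = 36. MS_between = 292.33, MS_within = 31.19. F = 9.371, F_crit ≈ 2.866. Reject H₀.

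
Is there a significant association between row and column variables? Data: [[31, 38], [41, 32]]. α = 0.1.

χ² = 1.792. df = 1, critical = 2.706. Fail to reject H₀. No evidence of dependence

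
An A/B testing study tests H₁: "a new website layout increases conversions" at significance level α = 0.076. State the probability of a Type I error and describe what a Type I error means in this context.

P(Type I error) = α = 0.076. A Type I error is rejecting H₀ when H₀ is actually true (false positive) — here, concluding that a new website layout increases conversions when in fact this is not the case. Consequence: rolling out a layout that doesn't actually help — wasted engineering effort.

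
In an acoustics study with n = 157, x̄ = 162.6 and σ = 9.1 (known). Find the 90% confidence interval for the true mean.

CI = x̄ ± z*(σ/√n) = 162.6 ± 1.645(9.1/√157) = 162.6 ± 1.19 = (161.41, 163.79)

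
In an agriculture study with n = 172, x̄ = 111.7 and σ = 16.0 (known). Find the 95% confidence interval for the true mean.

CI = x̄ ± z*(σ/√n) = 111.7 ± 1.96(16.0/√172) = 111.7 ± 2.39 = (109.31, 114.09)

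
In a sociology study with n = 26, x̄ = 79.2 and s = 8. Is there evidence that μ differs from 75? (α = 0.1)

t = (x̄ - μ₀)/(s/√n) = (79.2 - 75)/(8/√26) = 2.677. df = 25, critical t = ±1.708. Reject H₀.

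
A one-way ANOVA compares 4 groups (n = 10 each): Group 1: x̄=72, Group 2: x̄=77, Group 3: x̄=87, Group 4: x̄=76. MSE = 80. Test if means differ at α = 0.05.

Grand mean = 78.0. SS_between = 1220.0, MS_between = 406.67. F = 5.083, F_crit ≈ 2.866. Reject H₀.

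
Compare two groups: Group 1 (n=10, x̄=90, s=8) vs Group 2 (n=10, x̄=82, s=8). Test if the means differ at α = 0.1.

Pooled sp = 8.0. t = 2.236, df = 18. Critical t = ±1.734. Reject H₀.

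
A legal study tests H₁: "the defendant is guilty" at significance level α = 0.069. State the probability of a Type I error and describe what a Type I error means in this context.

P(Type I error) = α = 0.069. A Type I error is rejecting H₀ when H₀ is actually true (false positive) — here, concluding that the defendant is guilty when in fact this is not the case. Consequence: convicting an innocent person.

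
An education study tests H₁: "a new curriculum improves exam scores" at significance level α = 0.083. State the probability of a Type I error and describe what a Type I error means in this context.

P(Type I error) = α = 0.083. A Type I error is rejecting H₀ when H₀ is actually true (false positive) — here, concluding that a new curriculum improves exam scores when in fact this is not the case. Consequence: adopting a curriculum that gives no real benefit — disruption for nothing.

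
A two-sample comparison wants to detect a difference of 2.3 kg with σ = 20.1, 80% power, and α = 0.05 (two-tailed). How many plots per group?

n per group = 2(z_α/2 + z_β)²σ²/d² = 2×(1.96 + 0.84)²×20.1²/2.3² = 1197.5 → n = 1198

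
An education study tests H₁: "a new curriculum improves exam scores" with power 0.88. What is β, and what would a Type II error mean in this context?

β = 1 - power = 1 - 0.88 = 0.12. A Type II error is failing to reject H₀ when H₀ is false (false negative) — here, failing to conclude that a new curriculum improves exam scores when in fact it is true. Consequence: keeping the old curriculum when the new one would have helped students.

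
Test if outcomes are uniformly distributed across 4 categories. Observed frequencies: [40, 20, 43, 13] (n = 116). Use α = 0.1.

Expected = 29 each. χ² = Σ(O-E)²/E = 22.552. df = 3, critical value = 6.251. Reject H₀.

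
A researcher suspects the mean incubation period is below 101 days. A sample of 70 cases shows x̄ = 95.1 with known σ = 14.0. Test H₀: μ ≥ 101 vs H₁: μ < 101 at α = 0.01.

z = -3.526. Critical value: -2.33. Reject H₀.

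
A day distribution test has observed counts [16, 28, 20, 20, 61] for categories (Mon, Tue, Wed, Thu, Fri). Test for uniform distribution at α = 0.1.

Expected = 29 each. χ² = Σ(O-E)²/E = 46.759. df = 4, critical value = 7.779. Reject H₀.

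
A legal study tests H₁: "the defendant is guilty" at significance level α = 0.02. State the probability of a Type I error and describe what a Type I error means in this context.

P(Type I error) = α = 0.02. A Type I error is rejecting H₀ when H₀ is actually true (false positive) — here, concluding that the defendant is guilty when in fact this is not the case. Consequence: convicting an innocent person.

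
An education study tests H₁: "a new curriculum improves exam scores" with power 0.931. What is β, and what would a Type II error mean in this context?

β = 1 - power = 1 - 0.931 = 0.069. A Type II error is failing to reject H₀ when H₀ is false (false negative) — here, failing to conclude that a new curriculum improves exam scores when in fact it is true. Consequence: keeping the old curriculum when the new one would have helped students.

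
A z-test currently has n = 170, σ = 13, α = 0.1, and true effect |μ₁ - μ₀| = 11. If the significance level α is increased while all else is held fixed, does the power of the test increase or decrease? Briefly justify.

Power increases: a larger α lowers the critical value, so more of the H₁ sampling distribution falls in the rejection region.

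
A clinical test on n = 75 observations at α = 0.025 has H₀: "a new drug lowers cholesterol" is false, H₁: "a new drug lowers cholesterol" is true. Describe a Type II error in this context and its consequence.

Type II error: failing to reject H₀ when it is false — concluding that a new drug lowers cholesterol is not supported when in fact it is. Consequence: shelving an effective drug — patients miss out on a treatment that would have helped.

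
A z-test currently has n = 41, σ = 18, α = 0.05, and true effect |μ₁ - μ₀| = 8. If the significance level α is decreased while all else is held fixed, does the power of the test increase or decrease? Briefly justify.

Power decreases: a smaller α raises the critical value, so less of the H₁ sampling distribution falls in the rejection region.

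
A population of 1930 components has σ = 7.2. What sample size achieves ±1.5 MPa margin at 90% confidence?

Without FPC: n₀ = (1.645×7.2/1.5)² = 62.347. With FPC: n = n₀N/(n₀+N-1) = 60.4 → n = 61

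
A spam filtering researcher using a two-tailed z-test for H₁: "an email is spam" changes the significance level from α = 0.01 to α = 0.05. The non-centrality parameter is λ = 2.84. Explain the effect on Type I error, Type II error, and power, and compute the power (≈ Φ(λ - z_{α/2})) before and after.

Increasing α from 0.01 to 0.05:
• Type I error rate increases (α is the Type I rate by definition).
• Critical value moves from z_{α/2} = 2.576 to 1.96, so power = Φ(λ - z_{α/2}) goes from Φ(2.84 - 2.576) = 0.604 to Φ(2.84 - 1.96) = 0.811.
• Type II error rate β = 1 - power therefore decreases (0.396 → 0.189).
Appropriate when false negatives are costly — here, a spam email lands in the inbox.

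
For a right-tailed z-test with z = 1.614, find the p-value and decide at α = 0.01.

p = P(Z > 1.614) = 1 - Φ(1.614) ≈ 0.0533. Since p ≥ 0.01, fail to reject H₀ (not significant) at α = 0.01.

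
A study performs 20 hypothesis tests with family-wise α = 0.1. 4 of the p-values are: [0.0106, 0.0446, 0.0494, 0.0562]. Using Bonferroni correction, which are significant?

Bonferroni α = 0.1/20 = 0.005. None of the given p-values are significant.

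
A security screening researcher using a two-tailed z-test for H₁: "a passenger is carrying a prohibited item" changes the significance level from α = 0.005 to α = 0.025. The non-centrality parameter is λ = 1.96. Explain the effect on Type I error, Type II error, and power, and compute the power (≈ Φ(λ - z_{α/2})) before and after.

Increasing α from 0.005 to 0.025:
• Type I error rate increases (α is the Type I rate by definition).
• Critical value moves from z_{α/2} = 2.807 to 2.241, so power = Φ(λ - z_{α/2}) goes from Φ(1.96 - 2.807) = 0.198 to Φ(1.96 - 2.241) = 0.389.
• Type II error rate β = 1 - power therefore decreases (0.802 → 0.611).
Appropriate when false negatives are costly — here, letting a prohibited item through — security breach.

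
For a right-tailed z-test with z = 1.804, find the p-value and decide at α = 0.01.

p = P(Z > 1.804) = 1 - Φ(1.804) ≈ 0.0356. Since p ≥ 0.01, fail to reject H₀ (not significant) at α = 0.01.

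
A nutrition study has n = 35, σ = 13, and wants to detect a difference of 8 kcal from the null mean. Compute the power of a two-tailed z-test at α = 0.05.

SE = σ/√n = 13/√35 = 2.197. Non-centrality λ = d/SE = 8/2.197 = 3.641. Power ≈ Φ(λ - z_{α/2}) = Φ(3.641 - 1.96) = Φ(1.681) = 0.954.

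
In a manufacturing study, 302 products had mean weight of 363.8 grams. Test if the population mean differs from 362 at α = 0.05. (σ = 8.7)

z = (x̄ - μ₀)/(σ/√n) = (363.8 - 362)/(8.7/√302) = 3.595. Critical value: ±1.96. Since |3.595| > 1.96, Reject H₀.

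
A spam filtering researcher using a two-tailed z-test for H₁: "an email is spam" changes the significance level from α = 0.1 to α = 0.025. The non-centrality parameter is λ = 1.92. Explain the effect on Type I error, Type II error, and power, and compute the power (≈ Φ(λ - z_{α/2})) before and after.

Decreasing α from 0.1 to 0.025:
• Type I error rate decreases (α is the Type I rate by definition).
• Critical value moves from z_{α/2} = 1.645 to 2.241, so power = Φ(λ - z_{α/2}) goes from Φ(1.92 - 1.645) = 0.608 to Φ(1.92 - 2.241) = 0.374.
• Type II error rate β = 1 - power therefore increases (0.392 → 0.626).
Appropriate when false positives are costly — here, a legitimate email is sent to the spam folder and the user misses it.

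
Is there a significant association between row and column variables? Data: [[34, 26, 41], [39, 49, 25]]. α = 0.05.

χ² = 10.635. df = 2, critical = 5.991. Reject H₀. Variables are dependent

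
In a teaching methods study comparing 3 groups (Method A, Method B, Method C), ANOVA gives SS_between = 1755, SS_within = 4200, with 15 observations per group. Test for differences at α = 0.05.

df_between = 2, df_within = 42. F = MS_between/MS_within = 877.5/100.0 = 8.775. F_crit ≈ 3.22. Reject H₀. At least one mean differs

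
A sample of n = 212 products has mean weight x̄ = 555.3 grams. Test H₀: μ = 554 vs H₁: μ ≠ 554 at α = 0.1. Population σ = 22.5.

z = (x̄ - μ₀)/(σ/√n) = (555.3 - 554)/(22.5/√212) = 0.841. Critical value: ±1.645. Since |0.841| ≤ 1.645, Fail to reject H₀.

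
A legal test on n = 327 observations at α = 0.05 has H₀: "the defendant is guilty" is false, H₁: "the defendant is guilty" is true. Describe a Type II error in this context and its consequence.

Type II error: failing to reject H₀ when it is false — concluding that the defendant is guilty is not supported when in fact it is. Consequence: acquitting a guilty person.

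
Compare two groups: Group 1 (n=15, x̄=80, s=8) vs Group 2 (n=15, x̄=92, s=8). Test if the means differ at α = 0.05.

Pooled sp = 8.0. t = -4.108, df = 28. Critical t = ±2.048. Reject H₀.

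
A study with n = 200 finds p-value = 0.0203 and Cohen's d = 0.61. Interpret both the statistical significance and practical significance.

Statistically significant (p = 0.0203 < 0.05). Cohen's d = 0.61 indicates a medium effect size. Both statistical and practical significance should be considered.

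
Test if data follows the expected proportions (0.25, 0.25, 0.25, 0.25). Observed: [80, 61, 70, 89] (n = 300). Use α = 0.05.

Expected: [75.0, 75.0, 75.0, 75.0]. χ² = 5.893. df = 3, critical = 7.815. Fail to reject H₀.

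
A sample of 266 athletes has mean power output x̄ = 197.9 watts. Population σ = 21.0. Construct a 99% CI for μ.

CI = x̄ ± z*(σ/√n) = 197.9 ± 2.576(21.0/√266) = 197.9 ± 3.32 = (194.58, 201.22)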